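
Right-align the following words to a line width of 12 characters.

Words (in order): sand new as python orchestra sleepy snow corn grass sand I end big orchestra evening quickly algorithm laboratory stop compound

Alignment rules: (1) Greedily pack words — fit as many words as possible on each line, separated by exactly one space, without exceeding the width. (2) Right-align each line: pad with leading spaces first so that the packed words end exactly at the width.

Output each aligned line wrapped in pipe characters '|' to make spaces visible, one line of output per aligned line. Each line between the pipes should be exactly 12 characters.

Answer: | sand new as|
|      python|
|   orchestra|
| sleepy snow|
|  corn grass|
|  sand I end|
|         big|
|   orchestra|
|     evening|
|     quickly|
|   algorithm|
|  laboratory|
|        stop|
|    compound|

Derivation:
Line 1: ['sand', 'new', 'as'] (min_width=11, slack=1)
Line 2: ['python'] (min_width=6, slack=6)
Line 3: ['orchestra'] (min_width=9, slack=3)
Line 4: ['sleepy', 'snow'] (min_width=11, slack=1)
Line 5: ['corn', 'grass'] (min_width=10, slack=2)
Line 6: ['sand', 'I', 'end'] (min_width=10, slack=2)
Line 7: ['big'] (min_width=3, slack=9)
Line 8: ['orchestra'] (min_width=9, slack=3)
Line 9: ['evening'] (min_width=7, slack=5)
Line 10: ['quickly'] (min_width=7, slack=5)
Line 11: ['algorithm'] (min_width=9, slack=3)
Line 12: ['laboratory'] (min_width=10, slack=2)
Line 13: ['stop'] (min_width=4, slack=8)
Line 14: ['compound'] (min_width=8, slack=4)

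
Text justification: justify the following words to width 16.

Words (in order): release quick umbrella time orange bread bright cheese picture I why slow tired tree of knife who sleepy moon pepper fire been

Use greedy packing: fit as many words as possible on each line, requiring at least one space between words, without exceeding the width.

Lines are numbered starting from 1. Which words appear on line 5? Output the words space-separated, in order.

Line 1: ['release', 'quick'] (min_width=13, slack=3)
Line 2: ['umbrella', 'time'] (min_width=13, slack=3)
Line 3: ['orange', 'bread'] (min_width=12, slack=4)
Line 4: ['bright', 'cheese'] (min_width=13, slack=3)
Line 5: ['picture', 'I', 'why'] (min_width=13, slack=3)
Line 6: ['slow', 'tired', 'tree'] (min_width=15, slack=1)
Line 7: ['of', 'knife', 'who'] (min_width=12, slack=4)
Line 8: ['sleepy', 'moon'] (min_width=11, slack=5)
Line 9: ['pepper', 'fire', 'been'] (min_width=16, slack=0)

Answer: picture I why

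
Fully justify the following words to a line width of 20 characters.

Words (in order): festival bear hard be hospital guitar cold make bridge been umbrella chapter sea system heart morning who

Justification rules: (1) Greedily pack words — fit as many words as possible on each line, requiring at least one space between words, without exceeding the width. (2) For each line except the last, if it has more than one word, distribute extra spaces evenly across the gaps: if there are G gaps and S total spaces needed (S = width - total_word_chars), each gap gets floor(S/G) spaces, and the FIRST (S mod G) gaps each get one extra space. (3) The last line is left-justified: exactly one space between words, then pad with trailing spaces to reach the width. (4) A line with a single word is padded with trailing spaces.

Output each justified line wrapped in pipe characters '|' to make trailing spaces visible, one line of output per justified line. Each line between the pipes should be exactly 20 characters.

Answer: |festival  bear  hard|
|be  hospital  guitar|
|cold   make   bridge|
|been        umbrella|
|chapter  sea  system|
|heart morning who   |

Derivation:
Line 1: ['festival', 'bear', 'hard'] (min_width=18, slack=2)
Line 2: ['be', 'hospital', 'guitar'] (min_width=18, slack=2)
Line 3: ['cold', 'make', 'bridge'] (min_width=16, slack=4)
Line 4: ['been', 'umbrella'] (min_width=13, slack=7)
Line 5: ['chapter', 'sea', 'system'] (min_width=18, slack=2)
Line 6: ['heart', 'morning', 'who'] (min_width=17, slack=3)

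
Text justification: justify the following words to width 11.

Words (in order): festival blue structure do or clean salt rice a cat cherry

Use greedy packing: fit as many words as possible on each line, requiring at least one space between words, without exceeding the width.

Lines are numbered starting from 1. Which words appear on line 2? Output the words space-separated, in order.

Line 1: ['festival'] (min_width=8, slack=3)
Line 2: ['blue'] (min_width=4, slack=7)
Line 3: ['structure'] (min_width=9, slack=2)
Line 4: ['do', 'or', 'clean'] (min_width=11, slack=0)
Line 5: ['salt', 'rice', 'a'] (min_width=11, slack=0)
Line 6: ['cat', 'cherry'] (min_width=10, slack=1)

Answer: blue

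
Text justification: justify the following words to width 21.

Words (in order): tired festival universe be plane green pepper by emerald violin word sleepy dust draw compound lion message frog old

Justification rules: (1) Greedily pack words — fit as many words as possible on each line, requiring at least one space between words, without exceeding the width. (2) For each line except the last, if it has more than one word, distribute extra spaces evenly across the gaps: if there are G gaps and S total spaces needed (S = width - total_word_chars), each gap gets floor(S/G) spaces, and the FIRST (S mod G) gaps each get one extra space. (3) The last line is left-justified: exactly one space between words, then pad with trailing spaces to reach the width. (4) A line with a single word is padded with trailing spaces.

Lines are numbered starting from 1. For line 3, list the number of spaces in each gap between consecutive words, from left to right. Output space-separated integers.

Line 1: ['tired', 'festival'] (min_width=14, slack=7)
Line 2: ['universe', 'be', 'plane'] (min_width=17, slack=4)
Line 3: ['green', 'pepper', 'by'] (min_width=15, slack=6)
Line 4: ['emerald', 'violin', 'word'] (min_width=19, slack=2)
Line 5: ['sleepy', 'dust', 'draw'] (min_width=16, slack=5)
Line 6: ['compound', 'lion', 'message'] (min_width=21, slack=0)
Line 7: ['frog', 'old'] (min_width=8, slack=13)

Answer: 4 4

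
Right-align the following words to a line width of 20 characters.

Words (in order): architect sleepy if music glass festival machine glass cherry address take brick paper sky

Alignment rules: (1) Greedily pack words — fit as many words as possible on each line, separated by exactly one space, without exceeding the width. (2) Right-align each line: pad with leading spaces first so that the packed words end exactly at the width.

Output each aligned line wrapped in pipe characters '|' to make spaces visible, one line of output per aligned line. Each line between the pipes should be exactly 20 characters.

Line 1: ['architect', 'sleepy', 'if'] (min_width=19, slack=1)
Line 2: ['music', 'glass', 'festival'] (min_width=20, slack=0)
Line 3: ['machine', 'glass', 'cherry'] (min_width=20, slack=0)
Line 4: ['address', 'take', 'brick'] (min_width=18, slack=2)
Line 5: ['paper', 'sky'] (min_width=9, slack=11)

Answer: | architect sleepy if|
|music glass festival|
|machine glass cherry|
|  address take brick|
|           paper sky|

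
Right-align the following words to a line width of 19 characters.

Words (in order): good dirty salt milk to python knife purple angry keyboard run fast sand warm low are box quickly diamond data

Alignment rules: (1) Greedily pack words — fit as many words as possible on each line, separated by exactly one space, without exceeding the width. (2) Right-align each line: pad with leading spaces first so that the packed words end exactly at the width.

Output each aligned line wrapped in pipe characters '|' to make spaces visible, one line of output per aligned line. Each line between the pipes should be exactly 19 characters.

Line 1: ['good', 'dirty', 'salt'] (min_width=15, slack=4)
Line 2: ['milk', 'to', 'python'] (min_width=14, slack=5)
Line 3: ['knife', 'purple', 'angry'] (min_width=18, slack=1)
Line 4: ['keyboard', 'run', 'fast'] (min_width=17, slack=2)
Line 5: ['sand', 'warm', 'low', 'are'] (min_width=17, slack=2)
Line 6: ['box', 'quickly', 'diamond'] (min_width=19, slack=0)
Line 7: ['data'] (min_width=4, slack=15)

Answer: |    good dirty salt|
|     milk to python|
| knife purple angry|
|  keyboard run fast|
|  sand warm low are|
|box quickly diamond|
|               data|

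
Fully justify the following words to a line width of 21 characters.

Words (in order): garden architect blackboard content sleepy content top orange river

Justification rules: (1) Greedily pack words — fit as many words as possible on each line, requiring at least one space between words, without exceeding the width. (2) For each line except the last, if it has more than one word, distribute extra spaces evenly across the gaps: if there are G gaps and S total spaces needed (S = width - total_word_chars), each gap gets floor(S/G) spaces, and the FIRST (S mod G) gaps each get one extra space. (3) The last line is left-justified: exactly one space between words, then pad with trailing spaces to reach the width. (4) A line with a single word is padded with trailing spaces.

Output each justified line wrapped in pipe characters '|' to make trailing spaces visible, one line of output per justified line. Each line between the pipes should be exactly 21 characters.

Answer: |garden      architect|
|blackboard    content|
|sleepy   content  top|
|orange river         |

Derivation:
Line 1: ['garden', 'architect'] (min_width=16, slack=5)
Line 2: ['blackboard', 'content'] (min_width=18, slack=3)
Line 3: ['sleepy', 'content', 'top'] (min_width=18, slack=3)
Line 4: ['orange', 'river'] (min_width=12, slack=9)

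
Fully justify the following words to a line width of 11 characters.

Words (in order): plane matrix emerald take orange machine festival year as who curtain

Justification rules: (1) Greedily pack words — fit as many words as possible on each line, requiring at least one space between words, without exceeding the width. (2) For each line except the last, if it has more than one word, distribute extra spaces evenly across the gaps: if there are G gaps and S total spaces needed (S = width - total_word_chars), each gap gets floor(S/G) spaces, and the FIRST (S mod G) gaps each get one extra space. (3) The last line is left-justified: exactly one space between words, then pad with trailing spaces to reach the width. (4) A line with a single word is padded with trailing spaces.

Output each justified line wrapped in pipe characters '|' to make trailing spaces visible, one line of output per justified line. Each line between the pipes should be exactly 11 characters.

Answer: |plane      |
|matrix     |
|emerald    |
|take orange|
|machine    |
|festival   |
|year as who|
|curtain    |

Derivation:
Line 1: ['plane'] (min_width=5, slack=6)
Line 2: ['matrix'] (min_width=6, slack=5)
Line 3: ['emerald'] (min_width=7, slack=4)
Line 4: ['take', 'orange'] (min_width=11, slack=0)
Line 5: ['machine'] (min_width=7, slack=4)
Line 6: ['festival'] (min_width=8, slack=3)
Line 7: ['year', 'as', 'who'] (min_width=11, slack=0)
Line 8: ['curtain'] (min_width=7, slack=4)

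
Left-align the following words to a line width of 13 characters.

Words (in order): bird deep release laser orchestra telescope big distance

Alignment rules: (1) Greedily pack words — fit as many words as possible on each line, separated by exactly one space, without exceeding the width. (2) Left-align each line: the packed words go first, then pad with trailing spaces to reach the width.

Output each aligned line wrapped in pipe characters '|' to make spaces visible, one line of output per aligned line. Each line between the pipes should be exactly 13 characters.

Line 1: ['bird', 'deep'] (min_width=9, slack=4)
Line 2: ['release', 'laser'] (min_width=13, slack=0)
Line 3: ['orchestra'] (min_width=9, slack=4)
Line 4: ['telescope', 'big'] (min_width=13, slack=0)
Line 5: ['distance'] (min_width=8, slack=5)

Answer: |bird deep    |
|release laser|
|orchestra    |
|telescope big|
|distance     |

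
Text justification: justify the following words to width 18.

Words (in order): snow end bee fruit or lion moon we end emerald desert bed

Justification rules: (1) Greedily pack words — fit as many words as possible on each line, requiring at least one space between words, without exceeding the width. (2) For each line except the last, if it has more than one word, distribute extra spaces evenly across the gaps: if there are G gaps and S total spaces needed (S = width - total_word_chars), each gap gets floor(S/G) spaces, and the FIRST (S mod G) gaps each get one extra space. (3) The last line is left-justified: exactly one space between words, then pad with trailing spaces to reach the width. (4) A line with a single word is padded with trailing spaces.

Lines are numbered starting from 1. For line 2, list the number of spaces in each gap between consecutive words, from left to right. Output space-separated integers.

Answer: 2 2 2

Derivation:
Line 1: ['snow', 'end', 'bee', 'fruit'] (min_width=18, slack=0)
Line 2: ['or', 'lion', 'moon', 'we'] (min_width=15, slack=3)
Line 3: ['end', 'emerald', 'desert'] (min_width=18, slack=0)
Line 4: ['bed'] (min_width=3, slack=15)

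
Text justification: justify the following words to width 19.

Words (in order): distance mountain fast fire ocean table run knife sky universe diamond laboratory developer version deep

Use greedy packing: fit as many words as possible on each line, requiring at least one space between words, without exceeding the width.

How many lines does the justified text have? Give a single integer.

Answer: 7

Derivation:
Line 1: ['distance', 'mountain'] (min_width=17, slack=2)
Line 2: ['fast', 'fire', 'ocean'] (min_width=15, slack=4)
Line 3: ['table', 'run', 'knife', 'sky'] (min_width=19, slack=0)
Line 4: ['universe', 'diamond'] (min_width=16, slack=3)
Line 5: ['laboratory'] (min_width=10, slack=9)
Line 6: ['developer', 'version'] (min_width=17, slack=2)
Line 7: ['deep'] (min_width=4, slack=15)
Total lines: 7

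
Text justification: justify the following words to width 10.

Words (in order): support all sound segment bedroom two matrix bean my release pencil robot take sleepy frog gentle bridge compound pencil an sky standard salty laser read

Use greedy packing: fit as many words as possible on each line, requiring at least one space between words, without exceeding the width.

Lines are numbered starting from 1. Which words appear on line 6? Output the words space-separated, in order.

Answer: bean my

Derivation:
Line 1: ['support'] (min_width=7, slack=3)
Line 2: ['all', 'sound'] (min_width=9, slack=1)
Line 3: ['segment'] (min_width=7, slack=3)
Line 4: ['bedroom'] (min_width=7, slack=3)
Line 5: ['two', 'matrix'] (min_width=10, slack=0)
Line 6: ['bean', 'my'] (min_width=7, slack=3)
Line 7: ['release'] (min_width=7, slack=3)
Line 8: ['pencil'] (min_width=6, slack=4)
Line 9: ['robot', 'take'] (min_width=10, slack=0)
Line 10: ['sleepy'] (min_width=6, slack=4)
Line 11: ['frog'] (min_width=4, slack=6)
Line 12: ['gentle'] (min_width=6, slack=4)
Line 13: ['bridge'] (min_width=6, slack=4)
Line 14: ['compound'] (min_width=8, slack=2)
Line 15: ['pencil', 'an'] (min_width=9, slack=1)
Line 16: ['sky'] (min_width=3, slack=7)
Line 17: ['standard'] (min_width=8, slack=2)
Line 18: ['salty'] (min_width=5, slack=5)
Line 19: ['laser', 'read'] (min_width=10, slack=0)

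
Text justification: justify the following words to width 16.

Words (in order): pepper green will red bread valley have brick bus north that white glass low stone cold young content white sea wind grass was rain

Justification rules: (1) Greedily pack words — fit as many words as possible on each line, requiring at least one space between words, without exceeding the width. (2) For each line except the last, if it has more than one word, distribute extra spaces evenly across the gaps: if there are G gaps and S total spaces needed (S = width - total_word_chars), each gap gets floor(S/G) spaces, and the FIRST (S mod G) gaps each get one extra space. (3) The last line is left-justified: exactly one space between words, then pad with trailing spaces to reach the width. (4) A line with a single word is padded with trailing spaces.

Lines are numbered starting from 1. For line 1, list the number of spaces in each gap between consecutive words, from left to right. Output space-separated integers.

Answer: 5

Derivation:
Line 1: ['pepper', 'green'] (min_width=12, slack=4)
Line 2: ['will', 'red', 'bread'] (min_width=14, slack=2)
Line 3: ['valley', 'have'] (min_width=11, slack=5)
Line 4: ['brick', 'bus', 'north'] (min_width=15, slack=1)
Line 5: ['that', 'white', 'glass'] (min_width=16, slack=0)
Line 6: ['low', 'stone', 'cold'] (min_width=14, slack=2)
Line 7: ['young', 'content'] (min_width=13, slack=3)
Line 8: ['white', 'sea', 'wind'] (min_width=14, slack=2)
Line 9: ['grass', 'was', 'rain'] (min_width=14, slack=2)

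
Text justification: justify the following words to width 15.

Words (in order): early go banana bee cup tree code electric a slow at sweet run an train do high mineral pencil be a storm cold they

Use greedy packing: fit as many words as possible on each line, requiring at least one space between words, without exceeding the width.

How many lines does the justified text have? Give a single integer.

Answer: 8

Derivation:
Line 1: ['early', 'go', 'banana'] (min_width=15, slack=0)
Line 2: ['bee', 'cup', 'tree'] (min_width=12, slack=3)
Line 3: ['code', 'electric', 'a'] (min_width=15, slack=0)
Line 4: ['slow', 'at', 'sweet'] (min_width=13, slack=2)
Line 5: ['run', 'an', 'train', 'do'] (min_width=15, slack=0)
Line 6: ['high', 'mineral'] (min_width=12, slack=3)
Line 7: ['pencil', 'be', 'a'] (min_width=11, slack=4)
Line 8: ['storm', 'cold', 'they'] (min_width=15, slack=0)
Total lines: 8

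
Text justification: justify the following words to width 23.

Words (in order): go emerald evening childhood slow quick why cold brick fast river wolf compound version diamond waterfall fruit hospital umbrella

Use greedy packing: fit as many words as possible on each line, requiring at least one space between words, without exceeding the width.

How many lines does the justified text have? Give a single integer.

Line 1: ['go', 'emerald', 'evening'] (min_width=18, slack=5)
Line 2: ['childhood', 'slow', 'quick'] (min_width=20, slack=3)
Line 3: ['why', 'cold', 'brick', 'fast'] (min_width=19, slack=4)
Line 4: ['river', 'wolf', 'compound'] (min_width=19, slack=4)
Line 5: ['version', 'diamond'] (min_width=15, slack=8)
Line 6: ['waterfall', 'fruit'] (min_width=15, slack=8)
Line 7: ['hospital', 'umbrella'] (min_width=17, slack=6)
Total lines: 7

Answer: 7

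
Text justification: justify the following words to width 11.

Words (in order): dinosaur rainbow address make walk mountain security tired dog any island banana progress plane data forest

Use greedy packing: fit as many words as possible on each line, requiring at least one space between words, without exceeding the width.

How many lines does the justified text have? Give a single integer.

Line 1: ['dinosaur'] (min_width=8, slack=3)
Line 2: ['rainbow'] (min_width=7, slack=4)
Line 3: ['address'] (min_width=7, slack=4)
Line 4: ['make', 'walk'] (min_width=9, slack=2)
Line 5: ['mountain'] (min_width=8, slack=3)
Line 6: ['security'] (min_width=8, slack=3)
Line 7: ['tired', 'dog'] (min_width=9, slack=2)
Line 8: ['any', 'island'] (min_width=10, slack=1)
Line 9: ['banana'] (min_width=6, slack=5)
Line 10: ['progress'] (min_width=8, slack=3)
Line 11: ['plane', 'data'] (min_width=10, slack=1)
Line 12: ['forest'] (min_width=6, slack=5)
Total lines: 12

Answer: 12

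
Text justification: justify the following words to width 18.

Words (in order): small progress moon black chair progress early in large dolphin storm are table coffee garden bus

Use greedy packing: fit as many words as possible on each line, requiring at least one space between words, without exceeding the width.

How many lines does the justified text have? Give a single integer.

Answer: 6

Derivation:
Line 1: ['small', 'progress'] (min_width=14, slack=4)
Line 2: ['moon', 'black', 'chair'] (min_width=16, slack=2)
Line 3: ['progress', 'early', 'in'] (min_width=17, slack=1)
Line 4: ['large', 'dolphin'] (min_width=13, slack=5)
Line 5: ['storm', 'are', 'table'] (min_width=15, slack=3)
Line 6: ['coffee', 'garden', 'bus'] (min_width=17, slack=1)
Total lines: 6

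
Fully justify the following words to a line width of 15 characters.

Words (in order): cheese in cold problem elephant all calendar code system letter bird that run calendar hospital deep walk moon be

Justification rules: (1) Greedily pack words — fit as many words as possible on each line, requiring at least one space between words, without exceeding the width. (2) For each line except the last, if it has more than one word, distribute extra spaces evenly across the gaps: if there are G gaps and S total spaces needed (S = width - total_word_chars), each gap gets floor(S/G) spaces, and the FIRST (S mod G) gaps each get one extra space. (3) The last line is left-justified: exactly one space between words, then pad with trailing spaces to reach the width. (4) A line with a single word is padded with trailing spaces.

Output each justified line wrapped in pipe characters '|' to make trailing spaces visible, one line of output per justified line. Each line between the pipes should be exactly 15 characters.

Answer: |cheese  in cold|
|problem        |
|elephant    all|
|calendar   code|
|system   letter|
|bird  that  run|
|calendar       |
|hospital   deep|
|walk moon be   |

Derivation:
Line 1: ['cheese', 'in', 'cold'] (min_width=14, slack=1)
Line 2: ['problem'] (min_width=7, slack=8)
Line 3: ['elephant', 'all'] (min_width=12, slack=3)
Line 4: ['calendar', 'code'] (min_width=13, slack=2)
Line 5: ['system', 'letter'] (min_width=13, slack=2)
Line 6: ['bird', 'that', 'run'] (min_width=13, slack=2)
Line 7: ['calendar'] (min_width=8, slack=7)
Line 8: ['hospital', 'deep'] (min_width=13, slack=2)
Line 9: ['walk', 'moon', 'be'] (min_width=12, slack=3)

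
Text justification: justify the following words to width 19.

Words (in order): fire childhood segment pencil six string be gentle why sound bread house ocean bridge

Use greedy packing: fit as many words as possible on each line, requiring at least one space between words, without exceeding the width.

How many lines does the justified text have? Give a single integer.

Line 1: ['fire', 'childhood'] (min_width=14, slack=5)
Line 2: ['segment', 'pencil', 'six'] (min_width=18, slack=1)
Line 3: ['string', 'be', 'gentle'] (min_width=16, slack=3)
Line 4: ['why', 'sound', 'bread'] (min_width=15, slack=4)
Line 5: ['house', 'ocean', 'bridge'] (min_width=18, slack=1)
Total lines: 5

Answer: 5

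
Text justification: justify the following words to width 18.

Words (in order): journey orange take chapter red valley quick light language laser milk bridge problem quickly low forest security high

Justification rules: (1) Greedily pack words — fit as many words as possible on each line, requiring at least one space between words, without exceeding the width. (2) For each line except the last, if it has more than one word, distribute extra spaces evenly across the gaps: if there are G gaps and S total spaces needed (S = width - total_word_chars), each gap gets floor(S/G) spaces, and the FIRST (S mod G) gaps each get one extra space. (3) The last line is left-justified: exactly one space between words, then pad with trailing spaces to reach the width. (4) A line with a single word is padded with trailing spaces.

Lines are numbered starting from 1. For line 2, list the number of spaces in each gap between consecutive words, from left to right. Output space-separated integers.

Answer: 2 2

Derivation:
Line 1: ['journey', 'orange'] (min_width=14, slack=4)
Line 2: ['take', 'chapter', 'red'] (min_width=16, slack=2)
Line 3: ['valley', 'quick', 'light'] (min_width=18, slack=0)
Line 4: ['language', 'laser'] (min_width=14, slack=4)
Line 5: ['milk', 'bridge'] (min_width=11, slack=7)
Line 6: ['problem', 'quickly'] (min_width=15, slack=3)
Line 7: ['low', 'forest'] (min_width=10, slack=8)
Line 8: ['security', 'high'] (min_width=13, slack=5)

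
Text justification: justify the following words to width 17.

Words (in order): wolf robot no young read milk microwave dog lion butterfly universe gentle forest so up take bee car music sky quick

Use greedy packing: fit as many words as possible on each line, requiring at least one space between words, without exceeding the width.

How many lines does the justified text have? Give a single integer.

Answer: 8

Derivation:
Line 1: ['wolf', 'robot', 'no'] (min_width=13, slack=4)
Line 2: ['young', 'read', 'milk'] (min_width=15, slack=2)
Line 3: ['microwave', 'dog'] (min_width=13, slack=4)
Line 4: ['lion', 'butterfly'] (min_width=14, slack=3)
Line 5: ['universe', 'gentle'] (min_width=15, slack=2)
Line 6: ['forest', 'so', 'up', 'take'] (min_width=17, slack=0)
Line 7: ['bee', 'car', 'music', 'sky'] (min_width=17, slack=0)
Line 8: ['quick'] (min_width=5, slack=12)
Total lines: 8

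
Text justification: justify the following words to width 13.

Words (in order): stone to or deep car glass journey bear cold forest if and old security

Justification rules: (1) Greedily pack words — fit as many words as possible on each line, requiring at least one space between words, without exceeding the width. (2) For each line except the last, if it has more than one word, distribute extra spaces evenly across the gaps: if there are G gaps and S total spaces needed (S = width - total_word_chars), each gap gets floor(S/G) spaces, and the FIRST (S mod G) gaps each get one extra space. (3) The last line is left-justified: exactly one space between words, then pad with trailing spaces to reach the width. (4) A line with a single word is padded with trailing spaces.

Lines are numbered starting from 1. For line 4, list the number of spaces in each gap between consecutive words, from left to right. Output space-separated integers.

Answer: 5

Derivation:
Line 1: ['stone', 'to', 'or'] (min_width=11, slack=2)
Line 2: ['deep', 'car'] (min_width=8, slack=5)
Line 3: ['glass', 'journey'] (min_width=13, slack=0)
Line 4: ['bear', 'cold'] (min_width=9, slack=4)
Line 5: ['forest', 'if', 'and'] (min_width=13, slack=0)
Line 6: ['old', 'security'] (min_width=12, slack=1)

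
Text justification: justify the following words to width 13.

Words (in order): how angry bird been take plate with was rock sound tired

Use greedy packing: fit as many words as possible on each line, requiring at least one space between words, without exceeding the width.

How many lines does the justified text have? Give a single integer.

Answer: 5

Derivation:
Line 1: ['how', 'angry'] (min_width=9, slack=4)
Line 2: ['bird', 'been'] (min_width=9, slack=4)
Line 3: ['take', 'plate'] (min_width=10, slack=3)
Line 4: ['with', 'was', 'rock'] (min_width=13, slack=0)
Line 5: ['sound', 'tired'] (min_width=11, slack=2)
Total lines: 5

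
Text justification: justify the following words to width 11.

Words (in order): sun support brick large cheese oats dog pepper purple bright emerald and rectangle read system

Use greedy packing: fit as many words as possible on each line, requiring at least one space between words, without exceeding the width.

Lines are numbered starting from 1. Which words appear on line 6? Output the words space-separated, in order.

Line 1: ['sun', 'support'] (min_width=11, slack=0)
Line 2: ['brick', 'large'] (min_width=11, slack=0)
Line 3: ['cheese', 'oats'] (min_width=11, slack=0)
Line 4: ['dog', 'pepper'] (min_width=10, slack=1)
Line 5: ['purple'] (min_width=6, slack=5)
Line 6: ['bright'] (min_width=6, slack=5)
Line 7: ['emerald', 'and'] (min_width=11, slack=0)
Line 8: ['rectangle'] (min_width=9, slack=2)
Line 9: ['read', 'system'] (min_width=11, slack=0)

Answer: bright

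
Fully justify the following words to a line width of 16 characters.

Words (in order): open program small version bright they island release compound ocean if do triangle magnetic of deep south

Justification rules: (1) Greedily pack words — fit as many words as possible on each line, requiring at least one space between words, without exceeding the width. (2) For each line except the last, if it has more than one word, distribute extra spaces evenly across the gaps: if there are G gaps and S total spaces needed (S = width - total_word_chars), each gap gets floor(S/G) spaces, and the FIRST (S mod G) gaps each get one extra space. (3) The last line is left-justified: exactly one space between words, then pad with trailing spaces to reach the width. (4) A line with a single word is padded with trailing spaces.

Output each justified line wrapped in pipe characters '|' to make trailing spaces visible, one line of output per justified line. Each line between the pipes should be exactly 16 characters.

Answer: |open     program|
|small    version|
|bright      they|
|island   release|
|compound   ocean|
|if  do  triangle|
|magnetic of deep|
|south           |

Derivation:
Line 1: ['open', 'program'] (min_width=12, slack=4)
Line 2: ['small', 'version'] (min_width=13, slack=3)
Line 3: ['bright', 'they'] (min_width=11, slack=5)
Line 4: ['island', 'release'] (min_width=14, slack=2)
Line 5: ['compound', 'ocean'] (min_width=14, slack=2)
Line 6: ['if', 'do', 'triangle'] (min_width=14, slack=2)
Line 7: ['magnetic', 'of', 'deep'] (min_width=16, slack=0)
Line 8: ['south'] (min_width=5, slack=11)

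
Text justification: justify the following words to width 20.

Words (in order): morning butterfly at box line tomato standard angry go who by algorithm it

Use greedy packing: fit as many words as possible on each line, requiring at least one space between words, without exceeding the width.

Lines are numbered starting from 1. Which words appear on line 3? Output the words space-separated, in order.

Line 1: ['morning', 'butterfly', 'at'] (min_width=20, slack=0)
Line 2: ['box', 'line', 'tomato'] (min_width=15, slack=5)
Line 3: ['standard', 'angry', 'go'] (min_width=17, slack=3)
Line 4: ['who', 'by', 'algorithm', 'it'] (min_width=19, slack=1)

Answer: standard angry go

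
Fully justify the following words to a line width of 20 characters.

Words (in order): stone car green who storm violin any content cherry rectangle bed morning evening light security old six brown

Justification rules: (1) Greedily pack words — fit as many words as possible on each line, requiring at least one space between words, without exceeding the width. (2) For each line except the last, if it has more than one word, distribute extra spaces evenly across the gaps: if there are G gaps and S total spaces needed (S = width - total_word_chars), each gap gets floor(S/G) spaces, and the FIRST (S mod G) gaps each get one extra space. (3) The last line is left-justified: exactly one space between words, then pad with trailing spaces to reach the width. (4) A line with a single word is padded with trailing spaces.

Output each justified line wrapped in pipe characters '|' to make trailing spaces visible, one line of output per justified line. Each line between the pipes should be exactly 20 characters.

Line 1: ['stone', 'car', 'green', 'who'] (min_width=19, slack=1)
Line 2: ['storm', 'violin', 'any'] (min_width=16, slack=4)
Line 3: ['content', 'cherry'] (min_width=14, slack=6)
Line 4: ['rectangle', 'bed'] (min_width=13, slack=7)
Line 5: ['morning', 'evening'] (min_width=15, slack=5)
Line 6: ['light', 'security', 'old'] (min_width=18, slack=2)
Line 7: ['six', 'brown'] (min_width=9, slack=11)

Answer: |stone  car green who|
|storm   violin   any|
|content       cherry|
|rectangle        bed|
|morning      evening|
|light  security  old|
|six brown           |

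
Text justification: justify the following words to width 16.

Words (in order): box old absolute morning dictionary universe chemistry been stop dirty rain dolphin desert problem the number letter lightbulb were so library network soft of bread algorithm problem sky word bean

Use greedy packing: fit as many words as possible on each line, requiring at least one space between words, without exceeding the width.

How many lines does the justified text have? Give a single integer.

Line 1: ['box', 'old', 'absolute'] (min_width=16, slack=0)
Line 2: ['morning'] (min_width=7, slack=9)
Line 3: ['dictionary'] (min_width=10, slack=6)
Line 4: ['universe'] (min_width=8, slack=8)
Line 5: ['chemistry', 'been'] (min_width=14, slack=2)
Line 6: ['stop', 'dirty', 'rain'] (min_width=15, slack=1)
Line 7: ['dolphin', 'desert'] (min_width=14, slack=2)
Line 8: ['problem', 'the'] (min_width=11, slack=5)
Line 9: ['number', 'letter'] (min_width=13, slack=3)
Line 10: ['lightbulb', 'were'] (min_width=14, slack=2)
Line 11: ['so', 'library'] (min_width=10, slack=6)
Line 12: ['network', 'soft', 'of'] (min_width=15, slack=1)
Line 13: ['bread', 'algorithm'] (min_width=15, slack=1)
Line 14: ['problem', 'sky', 'word'] (min_width=16, slack=0)
Line 15: ['bean'] (min_width=4, slack=12)
Total lines: 15

Answer: 15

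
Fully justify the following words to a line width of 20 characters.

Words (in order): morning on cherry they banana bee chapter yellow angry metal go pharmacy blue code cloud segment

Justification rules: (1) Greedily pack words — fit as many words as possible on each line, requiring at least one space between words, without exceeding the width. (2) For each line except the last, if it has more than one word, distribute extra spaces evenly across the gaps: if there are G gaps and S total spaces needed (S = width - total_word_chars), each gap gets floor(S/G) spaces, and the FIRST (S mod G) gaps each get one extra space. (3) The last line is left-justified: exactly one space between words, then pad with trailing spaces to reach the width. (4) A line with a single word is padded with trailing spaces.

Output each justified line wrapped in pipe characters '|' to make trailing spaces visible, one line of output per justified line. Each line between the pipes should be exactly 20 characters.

Line 1: ['morning', 'on', 'cherry'] (min_width=17, slack=3)
Line 2: ['they', 'banana', 'bee'] (min_width=15, slack=5)
Line 3: ['chapter', 'yellow', 'angry'] (min_width=20, slack=0)
Line 4: ['metal', 'go', 'pharmacy'] (min_width=17, slack=3)
Line 5: ['blue', 'code', 'cloud'] (min_width=15, slack=5)
Line 6: ['segment'] (min_width=7, slack=13)

Answer: |morning   on  cherry|
|they    banana   bee|
|chapter yellow angry|
|metal   go  pharmacy|
|blue    code   cloud|
|segment             |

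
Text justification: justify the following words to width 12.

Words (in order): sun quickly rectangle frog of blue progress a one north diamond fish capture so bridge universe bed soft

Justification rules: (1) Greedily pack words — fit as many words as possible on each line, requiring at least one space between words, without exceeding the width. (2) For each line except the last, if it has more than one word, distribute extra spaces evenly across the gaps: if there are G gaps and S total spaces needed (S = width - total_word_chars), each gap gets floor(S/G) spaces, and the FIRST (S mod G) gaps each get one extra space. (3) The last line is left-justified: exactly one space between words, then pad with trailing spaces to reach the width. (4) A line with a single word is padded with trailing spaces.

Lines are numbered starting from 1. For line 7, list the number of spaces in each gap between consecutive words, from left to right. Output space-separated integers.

Answer: 3

Derivation:
Line 1: ['sun', 'quickly'] (min_width=11, slack=1)
Line 2: ['rectangle'] (min_width=9, slack=3)
Line 3: ['frog', 'of', 'blue'] (min_width=12, slack=0)
Line 4: ['progress', 'a'] (min_width=10, slack=2)
Line 5: ['one', 'north'] (min_width=9, slack=3)
Line 6: ['diamond', 'fish'] (min_width=12, slack=0)
Line 7: ['capture', 'so'] (min_width=10, slack=2)
Line 8: ['bridge'] (min_width=6, slack=6)
Line 9: ['universe', 'bed'] (min_width=12, slack=0)
Line 10: ['soft'] (min_width=4, slack=8)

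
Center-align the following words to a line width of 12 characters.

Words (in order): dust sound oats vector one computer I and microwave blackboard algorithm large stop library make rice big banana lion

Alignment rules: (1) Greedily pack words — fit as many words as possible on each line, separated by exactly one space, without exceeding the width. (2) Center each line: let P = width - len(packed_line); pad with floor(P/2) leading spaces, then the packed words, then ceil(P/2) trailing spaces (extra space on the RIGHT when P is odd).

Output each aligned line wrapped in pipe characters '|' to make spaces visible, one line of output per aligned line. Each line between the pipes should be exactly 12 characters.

Answer: | dust sound |
|oats vector |
|one computer|
|   I and    |
| microwave  |
| blackboard |
| algorithm  |
| large stop |
|library make|
|  rice big  |
|banana lion |

Derivation:
Line 1: ['dust', 'sound'] (min_width=10, slack=2)
Line 2: ['oats', 'vector'] (min_width=11, slack=1)
Line 3: ['one', 'computer'] (min_width=12, slack=0)
Line 4: ['I', 'and'] (min_width=5, slack=7)
Line 5: ['microwave'] (min_width=9, slack=3)
Line 6: ['blackboard'] (min_width=10, slack=2)
Line 7: ['algorithm'] (min_width=9, slack=3)
Line 8: ['large', 'stop'] (min_width=10, slack=2)
Line 9: ['library', 'make'] (min_width=12, slack=0)
Line 10: ['rice', 'big'] (min_width=8, slack=4)
Line 11: ['banana', 'lion'] (min_width=11, slack=1)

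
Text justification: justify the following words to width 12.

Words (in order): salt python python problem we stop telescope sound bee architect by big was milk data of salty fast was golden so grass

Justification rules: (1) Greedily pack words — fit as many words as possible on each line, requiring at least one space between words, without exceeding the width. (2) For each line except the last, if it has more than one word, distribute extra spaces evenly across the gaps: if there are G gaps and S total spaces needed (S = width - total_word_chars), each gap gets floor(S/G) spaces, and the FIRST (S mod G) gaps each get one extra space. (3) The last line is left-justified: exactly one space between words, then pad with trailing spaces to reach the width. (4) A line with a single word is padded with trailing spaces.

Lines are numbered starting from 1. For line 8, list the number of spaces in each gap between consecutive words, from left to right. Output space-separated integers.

Answer: 1 1

Derivation:
Line 1: ['salt', 'python'] (min_width=11, slack=1)
Line 2: ['python'] (min_width=6, slack=6)
Line 3: ['problem', 'we'] (min_width=10, slack=2)
Line 4: ['stop'] (min_width=4, slack=8)
Line 5: ['telescope'] (min_width=9, slack=3)
Line 6: ['sound', 'bee'] (min_width=9, slack=3)
Line 7: ['architect', 'by'] (min_width=12, slack=0)
Line 8: ['big', 'was', 'milk'] (min_width=12, slack=0)
Line 9: ['data', 'of'] (min_width=7, slack=5)
Line 10: ['salty', 'fast'] (min_width=10, slack=2)
Line 11: ['was', 'golden'] (min_width=10, slack=2)
Line 12: ['so', 'grass'] (min_width=8, slack=4)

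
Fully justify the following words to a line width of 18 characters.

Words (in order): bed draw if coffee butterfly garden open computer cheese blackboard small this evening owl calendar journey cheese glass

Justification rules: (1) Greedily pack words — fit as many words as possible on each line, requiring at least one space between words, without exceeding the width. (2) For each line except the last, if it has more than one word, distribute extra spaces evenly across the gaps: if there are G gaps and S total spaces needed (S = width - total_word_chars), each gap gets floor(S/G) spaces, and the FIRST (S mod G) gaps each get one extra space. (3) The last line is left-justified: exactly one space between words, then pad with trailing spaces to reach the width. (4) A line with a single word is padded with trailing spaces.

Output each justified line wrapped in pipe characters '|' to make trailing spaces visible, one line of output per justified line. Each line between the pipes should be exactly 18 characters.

Answer: |bed draw if coffee|
|butterfly   garden|
|open      computer|
|cheese  blackboard|
|small this evening|
|owl       calendar|
|journey     cheese|
|glass             |

Derivation:
Line 1: ['bed', 'draw', 'if', 'coffee'] (min_width=18, slack=0)
Line 2: ['butterfly', 'garden'] (min_width=16, slack=2)
Line 3: ['open', 'computer'] (min_width=13, slack=5)
Line 4: ['cheese', 'blackboard'] (min_width=17, slack=1)
Line 5: ['small', 'this', 'evening'] (min_width=18, slack=0)
Line 6: ['owl', 'calendar'] (min_width=12, slack=6)
Line 7: ['journey', 'cheese'] (min_width=14, slack=4)
Line 8: ['glass'] (min_width=5, slack=13)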